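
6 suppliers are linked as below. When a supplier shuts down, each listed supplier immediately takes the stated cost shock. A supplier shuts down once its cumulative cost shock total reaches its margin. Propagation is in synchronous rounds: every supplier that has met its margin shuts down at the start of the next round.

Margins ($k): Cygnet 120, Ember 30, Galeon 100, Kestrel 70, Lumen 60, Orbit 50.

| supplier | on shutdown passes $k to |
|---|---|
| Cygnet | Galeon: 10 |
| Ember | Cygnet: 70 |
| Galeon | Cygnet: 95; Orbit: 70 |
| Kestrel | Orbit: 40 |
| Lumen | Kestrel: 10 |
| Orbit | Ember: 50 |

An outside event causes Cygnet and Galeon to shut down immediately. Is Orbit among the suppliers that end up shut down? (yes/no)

yes

Round 1 — Cygnet, Galeon shut down (initial).
  Orbit: +70 → 70 ≥ 50
Round 2 — Orbit shuts down.
  Ember: +50 → 50 ≥ 30
Round 3 — Ember shuts down.
No further shutdowns.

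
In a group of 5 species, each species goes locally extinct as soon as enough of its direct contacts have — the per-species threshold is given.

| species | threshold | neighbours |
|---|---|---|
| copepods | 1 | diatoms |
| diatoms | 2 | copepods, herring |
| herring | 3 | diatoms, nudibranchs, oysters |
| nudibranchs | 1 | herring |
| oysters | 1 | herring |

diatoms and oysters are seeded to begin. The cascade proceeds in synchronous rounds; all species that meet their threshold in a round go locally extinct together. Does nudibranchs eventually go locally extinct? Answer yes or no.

Round 1 — diatoms, oysters go locally extinct (initial).
Round 2 — checking thresholds:
  copepods: 1 of 1 neighbours ≥ 1, goes locally extinct.
  herring: 2 of 3 neighbours < 3, holds.
Round 3 — no new extinctions; cascade stops.

no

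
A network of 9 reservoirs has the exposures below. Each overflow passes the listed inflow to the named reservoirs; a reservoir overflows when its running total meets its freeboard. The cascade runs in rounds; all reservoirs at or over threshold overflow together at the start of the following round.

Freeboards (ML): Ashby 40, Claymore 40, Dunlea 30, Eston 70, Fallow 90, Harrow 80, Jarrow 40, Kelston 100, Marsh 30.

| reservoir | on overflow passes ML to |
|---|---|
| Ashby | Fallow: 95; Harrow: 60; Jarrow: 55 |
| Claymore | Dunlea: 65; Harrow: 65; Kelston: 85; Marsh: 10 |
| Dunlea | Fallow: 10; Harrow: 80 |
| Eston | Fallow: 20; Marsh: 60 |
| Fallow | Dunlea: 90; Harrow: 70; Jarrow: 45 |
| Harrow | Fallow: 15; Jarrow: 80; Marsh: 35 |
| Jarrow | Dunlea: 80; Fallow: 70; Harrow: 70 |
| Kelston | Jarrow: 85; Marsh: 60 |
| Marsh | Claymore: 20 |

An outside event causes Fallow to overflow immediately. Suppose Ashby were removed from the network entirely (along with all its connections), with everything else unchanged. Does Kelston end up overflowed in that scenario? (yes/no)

no

With Ashby removed:
Round 1 — Fallow overflows (initial).
  Dunlea: +90 → 90 ≥ 30
  Harrow: +70 → 70 < 80
  Jarrow: +45 → 45 ≥ 40
Round 2 — Dunlea, Jarrow overflow.
  Harrow: +80+70 → 220 ≥ 80
Round 3 — Harrow overflows.
  Marsh: +35 → 35 ≥ 30
Round 4 — Marsh overflows.
  Claymore: +20 → 20 < 40
No further overflows.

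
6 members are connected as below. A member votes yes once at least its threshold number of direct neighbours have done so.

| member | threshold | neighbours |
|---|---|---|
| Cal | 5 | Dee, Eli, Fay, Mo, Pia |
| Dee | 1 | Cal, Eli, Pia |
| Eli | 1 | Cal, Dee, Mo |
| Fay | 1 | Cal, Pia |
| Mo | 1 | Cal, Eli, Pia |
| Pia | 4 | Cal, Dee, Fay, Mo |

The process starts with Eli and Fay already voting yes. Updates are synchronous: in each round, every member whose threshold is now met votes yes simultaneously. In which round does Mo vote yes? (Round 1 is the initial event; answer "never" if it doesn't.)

2

Round 1 — Eli, Fay vote yes (initial).
Round 2 — checking thresholds:
  Cal: 2 of 5 neighbours < 5, holds.
  Dee: 1 of 3 neighbours ≥ 1, votes yes.
  Mo: 1 of 3 neighbours ≥ 1, votes yes.
  Pia: 1 of 4 neighbours < 4, holds.
Round 3 — no new yes votes; cascade stops.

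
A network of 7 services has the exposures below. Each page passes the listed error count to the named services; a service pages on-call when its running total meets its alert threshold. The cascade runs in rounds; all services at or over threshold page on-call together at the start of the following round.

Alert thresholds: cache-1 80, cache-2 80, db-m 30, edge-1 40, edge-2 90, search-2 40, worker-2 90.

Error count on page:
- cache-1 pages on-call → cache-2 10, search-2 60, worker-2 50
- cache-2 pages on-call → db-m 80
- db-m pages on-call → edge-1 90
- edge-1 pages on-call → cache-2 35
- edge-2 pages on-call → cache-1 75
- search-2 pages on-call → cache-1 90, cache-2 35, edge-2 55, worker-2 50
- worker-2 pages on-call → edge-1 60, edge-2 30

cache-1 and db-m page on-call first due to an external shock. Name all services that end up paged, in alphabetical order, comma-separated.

Round 1 — cache-1, db-m page on-call (initial).
  cache-2: +10 → 10 < 80
  edge-1: +90 → 90 ≥ 40
  search-2: +60 → 60 ≥ 40
  worker-2: +50 → 50 < 90
Round 2 — edge-1, search-2 page on-call.
  cache-2: +35+35 → 80 ≥ 80
  edge-2: +55 → 55 < 90
  worker-2: +50 → 100 ≥ 90
Round 3 — cache-2, worker-2 page on-call.
  edge-2: +30 → 85 < 90
No further pages.

cache-1, cache-2, db-m, edge-1, search-2, worker-2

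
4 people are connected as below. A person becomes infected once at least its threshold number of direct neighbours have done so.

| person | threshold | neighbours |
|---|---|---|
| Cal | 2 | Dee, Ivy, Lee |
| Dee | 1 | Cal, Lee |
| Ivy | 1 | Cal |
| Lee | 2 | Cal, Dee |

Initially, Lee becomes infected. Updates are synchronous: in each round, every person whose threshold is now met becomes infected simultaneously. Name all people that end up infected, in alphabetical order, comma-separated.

Cal, Dee, Ivy, Lee

Round 1 — Lee becomes infected (initial).
Round 2 — checking thresholds:
  Cal: 1 of 3 neighbours < 2, not yet.
  Dee: 1 of 2 neighbours ≥ 1, becomes infected.
Round 3 — checking thresholds:
  Cal: 2 of 3 neighbours ≥ 2, becomes infected.
Round 4 — checking thresholds:
  Ivy: 1 of 1 neighbours ≥ 1, becomes infected.
Round 5 — no new infections; cascade stops.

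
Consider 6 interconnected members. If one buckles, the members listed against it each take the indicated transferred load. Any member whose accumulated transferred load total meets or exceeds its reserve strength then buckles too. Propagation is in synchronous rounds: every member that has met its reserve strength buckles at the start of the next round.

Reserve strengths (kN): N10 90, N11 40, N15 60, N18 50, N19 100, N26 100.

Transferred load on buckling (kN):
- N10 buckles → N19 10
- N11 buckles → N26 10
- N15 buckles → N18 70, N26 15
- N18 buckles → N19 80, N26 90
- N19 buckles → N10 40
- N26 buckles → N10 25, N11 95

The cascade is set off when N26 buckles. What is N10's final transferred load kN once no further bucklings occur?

25

Round 1 — N26 buckles (initial).
  N10: +25 → 25 < 90
  N11: +95 → 95 ≥ 40
Round 2 — N11 buckles.
No further bucklings.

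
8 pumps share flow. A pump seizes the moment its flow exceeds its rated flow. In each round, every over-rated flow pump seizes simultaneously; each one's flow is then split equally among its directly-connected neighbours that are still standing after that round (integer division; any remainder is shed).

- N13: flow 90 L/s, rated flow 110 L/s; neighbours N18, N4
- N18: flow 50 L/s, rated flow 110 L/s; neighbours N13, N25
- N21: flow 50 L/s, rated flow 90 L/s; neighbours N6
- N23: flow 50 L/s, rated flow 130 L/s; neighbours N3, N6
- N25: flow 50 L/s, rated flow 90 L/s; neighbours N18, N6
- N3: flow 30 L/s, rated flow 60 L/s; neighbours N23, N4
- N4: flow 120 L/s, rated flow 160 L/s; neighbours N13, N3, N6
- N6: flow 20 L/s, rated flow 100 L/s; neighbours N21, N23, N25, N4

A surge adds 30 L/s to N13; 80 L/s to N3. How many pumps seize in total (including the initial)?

Round 1 — N13 at 120 > 110; N3 at 110 > 60. N13, N3 seize.
  N13 sheds 120 L/s to N18, N4: 60 each.
    N18: 50+60 = 110 ≤ 110
    N4: 120+60 = 180 > 160
  N3 sheds 110 L/s to N23, N4: 55 each.
    N23: 50+55 = 105 ≤ 130
    N4: 180+55 = 235 > 160
Round 2 — N4 seizes.
  N4 sheds 235 L/s to N6: 235 each.
    N6: 20+235 = 255 > 100
Round 3 — N6 seizes.
  N6 sheds 255 L/s to N21, N23, N25: 85 each.
    N21: 50+85 = 135 > 90
    N23: 105+85 = 190 > 130
    N25: 50+85 = 135 > 90
Round 4 — N21, N23, N25 seize.
  N21 sheds 135 L/s: no online neighbours, lost.
  N23 sheds 190 L/s: no online neighbours, lost.
  N25 sheds 135 L/s to N18: 135 each.
    N18: 110+135 = 245 > 110
Round 5 — N18 seizes.
  N18 sheds 245 L/s: no online neighbours, lost.
No further seizures.

8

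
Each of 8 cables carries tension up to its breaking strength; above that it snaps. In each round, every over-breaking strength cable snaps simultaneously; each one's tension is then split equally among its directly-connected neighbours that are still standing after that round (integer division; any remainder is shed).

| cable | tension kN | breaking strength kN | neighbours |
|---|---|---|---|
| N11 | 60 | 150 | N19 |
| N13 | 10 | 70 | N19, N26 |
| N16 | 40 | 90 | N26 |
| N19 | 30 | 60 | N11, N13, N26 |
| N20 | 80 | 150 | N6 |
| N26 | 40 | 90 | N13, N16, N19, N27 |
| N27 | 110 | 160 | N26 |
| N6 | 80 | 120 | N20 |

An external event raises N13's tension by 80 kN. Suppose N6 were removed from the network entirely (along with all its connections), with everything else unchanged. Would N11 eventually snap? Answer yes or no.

With N6 removed:
Round 1 — N13 at 90 > 70. N13 snaps.
  N13 sheds 90 kN to N19, N26: 45 each.
    N19: 30+45 = 75 > 60
    N26: 40+45 = 85 ≤ 90
Round 2 — N19 snaps.
  N19 sheds 75 kN to N11, N26: 37 each (1 lost).
    N11: 60+37 = 97 ≤ 150
    N26: 85+37 = 122 > 90
Round 3 — N26 snaps.
  N26 sheds 122 kN to N16, N27: 61 each.
    N16: 40+61 = 101 > 90
    N27: 110+61 = 171 > 160
Round 4 — N16, N27 snap.
  N16 sheds 101 kN: no online neighbours, lost.
  N27 sheds 171 kN: no online neighbours, lost.
No further breaks.

no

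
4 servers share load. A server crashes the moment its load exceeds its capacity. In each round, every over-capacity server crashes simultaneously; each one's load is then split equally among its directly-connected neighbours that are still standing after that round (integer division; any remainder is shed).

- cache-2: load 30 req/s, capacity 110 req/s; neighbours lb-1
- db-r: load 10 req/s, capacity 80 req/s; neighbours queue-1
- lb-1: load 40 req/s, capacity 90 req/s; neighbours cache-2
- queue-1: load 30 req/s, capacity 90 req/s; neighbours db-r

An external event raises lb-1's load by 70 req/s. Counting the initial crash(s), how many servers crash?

Round 1 — lb-1 at 110 > 90. lb-1 crashes.
  lb-1 sheds 110 req/s to cache-2: 110 each.
    cache-2: 30+110 = 140 > 110
Round 2 — cache-2 crashes.
  cache-2 sheds 140 req/s: no online neighbours, lost.
No further crashes.

2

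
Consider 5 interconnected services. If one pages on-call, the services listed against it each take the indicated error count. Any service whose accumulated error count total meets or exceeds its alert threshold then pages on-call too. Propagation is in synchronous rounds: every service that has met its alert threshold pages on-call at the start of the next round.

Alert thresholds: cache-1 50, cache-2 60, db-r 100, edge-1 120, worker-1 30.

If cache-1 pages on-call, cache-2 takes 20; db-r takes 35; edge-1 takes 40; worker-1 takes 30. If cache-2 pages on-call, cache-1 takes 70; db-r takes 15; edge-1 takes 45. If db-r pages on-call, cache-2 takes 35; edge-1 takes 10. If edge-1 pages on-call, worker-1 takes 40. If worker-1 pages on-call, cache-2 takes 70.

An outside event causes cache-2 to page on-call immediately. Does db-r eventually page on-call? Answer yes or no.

Round 1 — cache-2 pages on-call (initial).
  cache-1: +70 → 70 ≥ 50
  db-r: +15 → 15 < 100
  edge-1: +45 → 45 < 120
Round 2 — cache-1 pages on-call.
  db-r: +35 → 50 < 100
  edge-1: +40 → 85 < 120
  worker-1: +30 → 30 ≥ 30
Round 3 — worker-1 pages on-call.
No further pages.

no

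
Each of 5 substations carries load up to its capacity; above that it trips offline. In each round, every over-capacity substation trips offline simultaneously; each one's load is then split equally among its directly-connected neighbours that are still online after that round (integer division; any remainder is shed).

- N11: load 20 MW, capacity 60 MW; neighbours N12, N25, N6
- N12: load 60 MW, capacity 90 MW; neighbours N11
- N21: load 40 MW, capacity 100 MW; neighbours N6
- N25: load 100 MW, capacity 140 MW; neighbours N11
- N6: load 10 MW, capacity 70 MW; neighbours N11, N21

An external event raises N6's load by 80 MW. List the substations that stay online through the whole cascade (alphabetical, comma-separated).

N21, N25

Round 1 — N6 at 90 > 70. N6 trips offline.
  N6 sheds 90 MW to N11, N21: 45 each.
    N11: 20+45 = 65 > 60
    N21: 40+45 = 85 ≤ 100
Round 2 — N11 trips offline.
  N11 sheds 65 MW to N12, N25: 32 each (1 lost).
    N12: 60+32 = 92 > 90
    N25: 100+32 = 132 ≤ 140
Round 3 — N12 trips offline.
  N12 sheds 92 MW: no online neighbours, lost.
No further trips.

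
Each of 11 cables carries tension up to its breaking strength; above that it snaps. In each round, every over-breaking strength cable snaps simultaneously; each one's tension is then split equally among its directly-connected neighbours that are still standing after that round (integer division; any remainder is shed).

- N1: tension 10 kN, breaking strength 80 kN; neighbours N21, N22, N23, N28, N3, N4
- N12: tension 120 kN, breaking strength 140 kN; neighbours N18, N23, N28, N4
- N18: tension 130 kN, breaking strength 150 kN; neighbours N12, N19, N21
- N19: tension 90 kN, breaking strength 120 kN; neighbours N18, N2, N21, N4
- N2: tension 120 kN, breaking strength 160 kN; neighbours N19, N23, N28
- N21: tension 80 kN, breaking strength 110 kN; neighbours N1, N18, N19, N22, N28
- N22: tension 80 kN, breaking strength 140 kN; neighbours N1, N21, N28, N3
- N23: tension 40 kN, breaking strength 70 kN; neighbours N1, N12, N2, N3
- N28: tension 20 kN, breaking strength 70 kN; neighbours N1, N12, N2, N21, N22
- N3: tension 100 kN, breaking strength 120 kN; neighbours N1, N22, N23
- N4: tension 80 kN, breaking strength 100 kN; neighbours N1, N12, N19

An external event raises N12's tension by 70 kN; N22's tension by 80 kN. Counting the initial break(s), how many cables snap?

11

Round 1 — N12 at 190 > 140; N22 at 160 > 140. N12, N22 snap.
  N12 sheds 190 kN to N18, N23, N28, N4: 47 each (2 lost).
    N18: 130+47 = 177 > 150
    N23: 40+47 = 87 > 70
    N28: 20+47 = 67 ≤ 70
    N4: 80+47 = 127 > 100
  N22 sheds 160 kN to N1, N21, N28, N3: 40 each.
    N1: 10+40 = 50 ≤ 80
    N21: 80+40 = 120 > 110
    N28: 67+40 = 107 > 70
    N3: 100+40 = 140 > 120
Round 2 — N18, N21, N23, N28, N3, N4 snap.
  N18 sheds 177 kN to N19: 177 each.
    N19: 90+177 = 267 > 120
  N21 sheds 120 kN to N1, N19: 60 each.
    N1: 50+60 = 110 > 80
    N19: 267+60 = 327 > 120
  N23 sheds 87 kN to N1, N2: 43 each (1 lost).
    N1: 110+43 = 153 > 80
    N2: 120+43 = 163 > 160
  N28 sheds 107 kN to N1, N2: 53 each (1 lost).
    N1: 153+53 = 206 > 80
    N2: 163+53 = 216 > 160
  N3 sheds 140 kN to N1: 140 each.
    N1: 206+140 = 346 > 80
  N4 sheds 127 kN to N1, N19: 63 each (1 lost).
    N1: 346+63 = 409 > 80
    N19: 327+63 = 390 > 120
Round 3 — N1, N19, N2 snap.
  N1 sheds 409 kN: no online neighbours, lost.
  N19 sheds 390 kN: no online neighbours, lost.
  N2 sheds 216 kN: no online neighbours, lost.
No further breaks.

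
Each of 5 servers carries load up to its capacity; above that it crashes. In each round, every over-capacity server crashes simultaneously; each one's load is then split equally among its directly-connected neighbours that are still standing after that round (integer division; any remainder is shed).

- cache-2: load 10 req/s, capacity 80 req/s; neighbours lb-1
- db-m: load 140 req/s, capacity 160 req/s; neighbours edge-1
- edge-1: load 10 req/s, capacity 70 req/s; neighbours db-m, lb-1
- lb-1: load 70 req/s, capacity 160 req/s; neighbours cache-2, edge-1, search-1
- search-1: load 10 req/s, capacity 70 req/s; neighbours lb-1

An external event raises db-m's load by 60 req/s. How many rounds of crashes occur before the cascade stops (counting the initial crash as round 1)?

4

Round 1 — db-m at 200 > 160. db-m crashes.
  db-m sheds 200 req/s to edge-1: 200 each.
    edge-1: 10+200 = 210 > 70
Round 2 — edge-1 crashes.
  edge-1 sheds 210 req/s to lb-1: 210 each.
    lb-1: 70+210 = 280 > 160
Round 3 — lb-1 crashes.
  lb-1 sheds 280 req/s to cache-2, search-1: 140 each.
    cache-2: 10+140 = 150 > 80
    search-1: 10+140 = 150 > 70
Round 4 — cache-2, search-1 crash.
  cache-2 sheds 150 req/s: no online neighbours, lost.
  search-1 sheds 150 req/s: no online neighbours, lost.
No further crashes.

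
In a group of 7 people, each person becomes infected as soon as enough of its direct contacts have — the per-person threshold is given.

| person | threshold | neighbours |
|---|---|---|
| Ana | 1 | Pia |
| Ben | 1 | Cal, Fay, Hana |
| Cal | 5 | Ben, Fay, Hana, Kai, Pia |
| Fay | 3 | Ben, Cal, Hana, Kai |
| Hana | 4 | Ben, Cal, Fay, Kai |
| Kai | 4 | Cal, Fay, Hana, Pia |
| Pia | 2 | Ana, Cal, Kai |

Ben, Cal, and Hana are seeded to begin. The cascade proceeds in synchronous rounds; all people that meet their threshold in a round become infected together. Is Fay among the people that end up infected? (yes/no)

yes

Round 1 — Ben, Cal, Hana become infected (initial).
Round 2 — checking thresholds:
  Fay: 3 of 4 neighbours ≥ 3, becomes infected.
  Kai: 2 of 4 neighbours < 4, holds.
  Pia: 1 of 3 neighbours < 2, holds.
Round 3 — no new infections; cascade stops.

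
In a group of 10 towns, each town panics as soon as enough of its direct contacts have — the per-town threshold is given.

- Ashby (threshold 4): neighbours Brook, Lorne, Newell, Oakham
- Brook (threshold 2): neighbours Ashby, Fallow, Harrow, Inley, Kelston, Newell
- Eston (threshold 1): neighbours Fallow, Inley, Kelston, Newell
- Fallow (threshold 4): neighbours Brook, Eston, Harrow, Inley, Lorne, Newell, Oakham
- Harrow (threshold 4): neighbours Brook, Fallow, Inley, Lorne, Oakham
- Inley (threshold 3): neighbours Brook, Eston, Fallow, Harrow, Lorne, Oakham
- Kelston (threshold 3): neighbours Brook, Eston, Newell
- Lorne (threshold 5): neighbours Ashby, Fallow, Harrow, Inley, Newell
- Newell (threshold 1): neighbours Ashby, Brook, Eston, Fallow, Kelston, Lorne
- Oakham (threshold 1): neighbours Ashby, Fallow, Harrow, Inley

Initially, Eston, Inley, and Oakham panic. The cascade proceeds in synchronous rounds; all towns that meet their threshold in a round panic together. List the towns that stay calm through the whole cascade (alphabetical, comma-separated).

Ashby, Lorne

Round 1 — Eston, Inley, Oakham panic (initial).
Round 2 — checking thresholds:
  Ashby: 1 of 4 neighbours < 4, not yet.
  Brook: 1 of 6 neighbours < 2, not yet.
  Fallow: 3 of 7 neighbours < 4, not yet.
  Harrow: 2 of 5 neighbours < 4, not yet.
  Kelston: 1 of 3 neighbours < 3, not yet.
  Lorne: 1 of 5 neighbours < 5, not yet.
  Newell: 1 of 6 neighbours ≥ 1, panics.
Round 3 — checking thresholds:
  Ashby: 2 of 4 neighbours < 4, not yet.
  Brook: 2 of 6 neighbours ≥ 2, panics.
  Fallow: 4 of 7 neighbours ≥ 4, panics.
  Harrow: 2 of 5 neighbours < 4, not yet.
  Kelston: 2 of 3 neighbours < 3, not yet.
  Lorne: 2 of 5 neighbours < 5, not yet.
Round 4 — checking thresholds:
  Ashby: 3 of 4 neighbours < 4, not yet.
  Harrow: 4 of 5 neighbours ≥ 4, panics.
  Kelston: 3 of 3 neighbours ≥ 3, panics.
  Lorne: 3 of 5 neighbours < 5, not yet.
Round 5 — no new panics; cascade stops.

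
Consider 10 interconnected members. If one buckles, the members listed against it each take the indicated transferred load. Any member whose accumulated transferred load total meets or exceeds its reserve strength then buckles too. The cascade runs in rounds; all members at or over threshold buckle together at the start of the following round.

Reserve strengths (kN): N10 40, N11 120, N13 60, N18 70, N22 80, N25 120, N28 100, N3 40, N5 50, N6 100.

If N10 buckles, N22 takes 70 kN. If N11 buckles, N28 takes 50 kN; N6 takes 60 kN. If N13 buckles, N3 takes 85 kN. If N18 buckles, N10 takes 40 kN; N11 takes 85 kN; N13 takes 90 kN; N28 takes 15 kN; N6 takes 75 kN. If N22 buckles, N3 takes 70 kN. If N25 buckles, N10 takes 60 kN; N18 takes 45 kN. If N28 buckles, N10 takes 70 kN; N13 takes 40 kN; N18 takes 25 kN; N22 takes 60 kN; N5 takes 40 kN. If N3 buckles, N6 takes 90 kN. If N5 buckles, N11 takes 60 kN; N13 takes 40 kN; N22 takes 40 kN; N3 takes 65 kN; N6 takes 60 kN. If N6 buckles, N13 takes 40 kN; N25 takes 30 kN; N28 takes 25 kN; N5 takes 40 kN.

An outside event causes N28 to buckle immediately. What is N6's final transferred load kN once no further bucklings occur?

Round 1 — N28 buckles (initial).
  N10: +70 → 70 ≥ 40
  N13: +40 → 40 < 60
  N18: +25 → 25 < 70
  N22: +60 → 60 < 80
  N5: +40 → 40 < 50
Round 2 — N10 buckles.
  N22: +70 → 130 ≥ 80
Round 3 — N22 buckles.
  N3: +70 → 70 ≥ 40
Round 4 — N3 buckles.
  N6: +90 → 90 < 100
No further bucklings.

90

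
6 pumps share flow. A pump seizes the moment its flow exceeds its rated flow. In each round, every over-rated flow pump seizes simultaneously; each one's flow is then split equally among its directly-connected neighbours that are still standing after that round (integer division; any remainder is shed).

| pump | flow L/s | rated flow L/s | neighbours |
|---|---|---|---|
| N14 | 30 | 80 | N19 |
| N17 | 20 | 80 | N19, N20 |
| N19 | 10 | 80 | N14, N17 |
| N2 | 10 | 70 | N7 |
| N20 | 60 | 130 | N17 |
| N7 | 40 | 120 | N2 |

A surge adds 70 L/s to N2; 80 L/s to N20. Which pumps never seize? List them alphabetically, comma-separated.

N7

Round 1 — N2 at 80 > 70; N20 at 140 > 130. N2, N20 seize.
  N2 sheds 80 L/s to N7: 80 each.
    N7: 40+80 = 120 ≤ 120
  N20 sheds 140 L/s to N17: 140 each.
    N17: 20+140 = 160 > 80
Round 2 — N17 seizes.
  N17 sheds 160 L/s to N19: 160 each.
    N19: 10+160 = 170 > 80
Round 3 — N19 seizes.
  N19 sheds 170 L/s to N14: 170 each.
    N14: 30+170 = 200 > 80
Round 4 — N14 seizes.
  N14 sheds 200 L/s: no online neighbours, lost.
No further seizures.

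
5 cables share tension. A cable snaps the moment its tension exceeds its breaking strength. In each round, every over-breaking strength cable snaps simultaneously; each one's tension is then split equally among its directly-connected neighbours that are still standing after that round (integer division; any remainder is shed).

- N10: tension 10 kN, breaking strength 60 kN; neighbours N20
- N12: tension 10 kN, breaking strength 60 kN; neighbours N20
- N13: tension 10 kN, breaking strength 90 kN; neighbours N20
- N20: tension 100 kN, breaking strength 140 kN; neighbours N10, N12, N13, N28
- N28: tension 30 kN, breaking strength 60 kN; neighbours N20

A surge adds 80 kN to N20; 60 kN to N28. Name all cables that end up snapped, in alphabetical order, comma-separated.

Round 1 — N20 at 180 > 140; N28 at 90 > 60. N20, N28 snap.
  N20 sheds 180 kN to N10, N12, N13: 60 each.
    N10: 10+60 = 70 > 60
    N12: 10+60 = 70 > 60
    N13: 10+60 = 70 ≤ 90
  N28 sheds 90 kN: no online neighbours, lost.
Round 2 — N10, N12 snap.
  N10 sheds 70 kN: no online neighbours, lost.
  N12 sheds 70 kN: no online neighbours, lost.
No further breaks.

N10, N12, N20, N28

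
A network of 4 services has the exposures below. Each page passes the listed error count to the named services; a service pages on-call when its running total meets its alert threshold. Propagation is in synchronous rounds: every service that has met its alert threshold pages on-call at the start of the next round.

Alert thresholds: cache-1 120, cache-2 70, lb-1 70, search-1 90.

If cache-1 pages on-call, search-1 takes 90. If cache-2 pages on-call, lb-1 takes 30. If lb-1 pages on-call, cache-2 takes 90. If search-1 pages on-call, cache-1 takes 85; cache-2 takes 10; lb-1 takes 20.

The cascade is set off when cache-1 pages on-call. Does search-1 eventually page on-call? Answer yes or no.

yes

Round 1 — cache-1 pages on-call (initial).
  search-1: +90 → 90 ≥ 90
Round 2 — search-1 pages on-call.
  cache-2: +10 → 10 < 70
  lb-1: +20 → 20 < 70
No further pages.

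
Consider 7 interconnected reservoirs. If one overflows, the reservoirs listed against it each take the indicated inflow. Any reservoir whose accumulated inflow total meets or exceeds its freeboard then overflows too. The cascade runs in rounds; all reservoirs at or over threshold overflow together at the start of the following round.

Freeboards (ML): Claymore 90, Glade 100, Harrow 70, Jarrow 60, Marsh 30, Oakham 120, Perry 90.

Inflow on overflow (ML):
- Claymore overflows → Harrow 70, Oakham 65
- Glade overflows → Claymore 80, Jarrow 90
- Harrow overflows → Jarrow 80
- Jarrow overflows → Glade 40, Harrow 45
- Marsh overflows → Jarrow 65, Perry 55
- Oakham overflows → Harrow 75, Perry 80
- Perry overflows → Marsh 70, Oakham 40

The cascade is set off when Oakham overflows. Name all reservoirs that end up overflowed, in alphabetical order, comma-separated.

Round 1 — Oakham overflows (initial).
  Harrow: +75 → 75 ≥ 70
  Perry: +80 → 80 < 90
Round 2 — Harrow overflows.
  Jarrow: +80 → 80 ≥ 60
Round 3 — Jarrow overflows.
  Glade: +40 → 40 < 100
No further overflows.

Harrow, Jarrow, Oakham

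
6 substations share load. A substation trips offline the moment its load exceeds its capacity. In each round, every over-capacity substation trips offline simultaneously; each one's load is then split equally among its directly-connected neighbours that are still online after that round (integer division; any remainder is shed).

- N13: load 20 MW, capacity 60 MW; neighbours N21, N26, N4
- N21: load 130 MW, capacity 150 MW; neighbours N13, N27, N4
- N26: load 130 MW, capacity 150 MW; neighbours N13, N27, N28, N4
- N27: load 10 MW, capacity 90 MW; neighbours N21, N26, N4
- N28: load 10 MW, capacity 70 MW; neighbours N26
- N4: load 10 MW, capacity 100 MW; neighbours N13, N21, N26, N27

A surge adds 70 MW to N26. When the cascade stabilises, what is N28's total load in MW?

Round 1 — N26 at 200 > 150. N26 trips offline.
  N26 sheds 200 MW to N13, N27, N28, N4: 50 each.
    N13: 20+50 = 70 > 60
    N27: 10+50 = 60 ≤ 90
    N28: 10+50 = 60 ≤ 70
    N4: 10+50 = 60 ≤ 100
Round 2 — N13 trips offline.
  N13 sheds 70 MW to N21, N4: 35 each.
    N21: 130+35 = 165 > 150
    N4: 60+35 = 95 ≤ 100
Round 3 — N21 trips offline.
  N21 sheds 165 MW to N27, N4: 82 each (1 lost).
    N27: 60+82 = 142 > 90
    N4: 95+82 = 177 > 100
Round 4 — N27, N4 trip offline.
  N27 sheds 142 MW: no online neighbours, lost.
  N4 sheds 177 MW: no online neighbours, lost.
No further trips.

60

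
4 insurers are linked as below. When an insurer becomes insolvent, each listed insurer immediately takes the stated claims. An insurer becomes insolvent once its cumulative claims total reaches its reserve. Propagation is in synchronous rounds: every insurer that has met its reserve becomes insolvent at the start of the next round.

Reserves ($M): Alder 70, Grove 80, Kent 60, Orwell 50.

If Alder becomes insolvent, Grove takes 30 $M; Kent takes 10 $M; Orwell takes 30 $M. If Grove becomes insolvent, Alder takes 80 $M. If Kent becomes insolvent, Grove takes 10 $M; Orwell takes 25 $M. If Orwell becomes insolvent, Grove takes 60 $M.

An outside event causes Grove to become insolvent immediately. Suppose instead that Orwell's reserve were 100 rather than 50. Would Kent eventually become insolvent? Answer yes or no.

no

With Orwell's reserve at 100:
Round 1 — Grove becomes insolvent (initial).
  Alder: +80 → 80 ≥ 70
Round 2 — Alder becomes insolvent.
  Kent: +10 → 10 < 60
  Orwell: +30 → 30 < 100
No further insolvencies.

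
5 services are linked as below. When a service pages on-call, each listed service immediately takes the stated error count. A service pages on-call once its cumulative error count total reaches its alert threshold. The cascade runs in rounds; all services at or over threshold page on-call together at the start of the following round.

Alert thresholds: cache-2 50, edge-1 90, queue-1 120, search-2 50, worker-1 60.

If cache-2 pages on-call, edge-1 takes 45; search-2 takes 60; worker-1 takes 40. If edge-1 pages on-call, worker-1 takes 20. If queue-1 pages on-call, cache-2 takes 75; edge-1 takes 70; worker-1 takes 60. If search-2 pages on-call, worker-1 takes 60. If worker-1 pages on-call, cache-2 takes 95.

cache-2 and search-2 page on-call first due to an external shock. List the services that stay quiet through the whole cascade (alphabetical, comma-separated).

edge-1, queue-1

Round 1 — cache-2, search-2 page on-call (initial).
  edge-1: +45 → 45 < 90
  worker-1: +40+60 → 100 ≥ 60
Round 2 — worker-1 pages on-call.
No further pages.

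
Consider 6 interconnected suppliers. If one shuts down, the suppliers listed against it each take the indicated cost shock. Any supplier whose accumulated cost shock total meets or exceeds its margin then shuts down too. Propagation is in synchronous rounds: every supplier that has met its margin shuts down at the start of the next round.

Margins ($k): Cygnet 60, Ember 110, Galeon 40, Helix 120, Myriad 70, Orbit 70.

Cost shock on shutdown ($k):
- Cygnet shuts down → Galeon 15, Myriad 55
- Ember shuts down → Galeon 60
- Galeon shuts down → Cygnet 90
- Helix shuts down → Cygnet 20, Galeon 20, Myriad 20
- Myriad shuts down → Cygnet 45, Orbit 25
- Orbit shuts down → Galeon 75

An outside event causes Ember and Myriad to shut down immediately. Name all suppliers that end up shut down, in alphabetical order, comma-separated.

Cygnet, Ember, Galeon, Myriad

Round 1 — Ember, Myriad shut down (initial).
  Cygnet: +45 → 45 < 60
  Galeon: +60 → 60 ≥ 40
  Orbit: +25 → 25 < 70
Round 2 — Galeon shuts down.
  Cygnet: +90 → 135 ≥ 60
Round 3 — Cygnet shuts down.
No further shutdowns.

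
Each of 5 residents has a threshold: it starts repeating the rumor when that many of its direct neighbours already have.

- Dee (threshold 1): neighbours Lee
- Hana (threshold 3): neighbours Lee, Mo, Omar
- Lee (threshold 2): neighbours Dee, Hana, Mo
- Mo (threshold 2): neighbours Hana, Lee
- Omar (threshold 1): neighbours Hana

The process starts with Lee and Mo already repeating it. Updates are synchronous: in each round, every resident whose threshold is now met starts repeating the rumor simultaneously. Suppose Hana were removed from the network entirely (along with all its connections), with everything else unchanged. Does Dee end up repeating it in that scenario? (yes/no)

With Hana removed:
Round 1 — Lee, Mo start repeating the rumor (initial).
Round 2 — checking thresholds:
  Dee: 1 of 1 neighbours ≥ 1, starts repeating the rumor.
Round 3 — no new spreads; cascade stops.

yes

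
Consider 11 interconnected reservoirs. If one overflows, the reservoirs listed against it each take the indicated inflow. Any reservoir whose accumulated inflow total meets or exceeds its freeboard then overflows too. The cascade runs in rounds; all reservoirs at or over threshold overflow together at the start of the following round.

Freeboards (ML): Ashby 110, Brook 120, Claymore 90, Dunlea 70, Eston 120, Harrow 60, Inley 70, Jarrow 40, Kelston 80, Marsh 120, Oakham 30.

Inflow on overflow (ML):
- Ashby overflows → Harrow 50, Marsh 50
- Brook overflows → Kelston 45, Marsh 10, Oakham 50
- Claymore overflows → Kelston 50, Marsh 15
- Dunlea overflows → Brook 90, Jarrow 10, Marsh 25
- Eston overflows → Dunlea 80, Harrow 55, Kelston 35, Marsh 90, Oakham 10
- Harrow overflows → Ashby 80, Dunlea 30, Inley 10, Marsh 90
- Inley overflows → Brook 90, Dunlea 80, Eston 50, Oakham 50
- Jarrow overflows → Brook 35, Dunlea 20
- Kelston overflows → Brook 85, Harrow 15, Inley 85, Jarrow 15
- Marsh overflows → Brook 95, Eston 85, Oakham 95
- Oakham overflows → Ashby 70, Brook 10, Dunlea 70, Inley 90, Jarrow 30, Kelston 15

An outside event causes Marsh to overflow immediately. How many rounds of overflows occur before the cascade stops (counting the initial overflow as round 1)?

Round 1 — Marsh overflows (initial).
  Brook: +95 → 95 < 120
  Eston: +85 → 85 < 120
  Oakham: +95 → 95 ≥ 30
Round 2 — Oakham overflows.
  Ashby: +70 → 70 < 110
  Brook: +10 → 105 < 120
  Dunlea: +70 → 70 ≥ 70
  Inley: +90 → 90 ≥ 70
  Jarrow: +30 → 30 < 40
  Kelston: +15 → 15 < 80
Round 3 — Dunlea, Inley overflow.
  Brook: +90+90 → 285 ≥ 120
  Eston: +50 → 135 ≥ 120
  Jarrow: +10 → 40 ≥ 40
Round 4 — Brook, Eston, Jarrow overflow.
  Harrow: +55 → 55 < 60
  Kelston: +45+35 → 95 ≥ 80
Round 5 — Kelston overflows.
  Harrow: +15 → 70 ≥ 60
Round 6 — Harrow overflows.
  Ashby: +80 → 150 ≥ 110
Round 7 — Ashby overflows.
No further overflows.

7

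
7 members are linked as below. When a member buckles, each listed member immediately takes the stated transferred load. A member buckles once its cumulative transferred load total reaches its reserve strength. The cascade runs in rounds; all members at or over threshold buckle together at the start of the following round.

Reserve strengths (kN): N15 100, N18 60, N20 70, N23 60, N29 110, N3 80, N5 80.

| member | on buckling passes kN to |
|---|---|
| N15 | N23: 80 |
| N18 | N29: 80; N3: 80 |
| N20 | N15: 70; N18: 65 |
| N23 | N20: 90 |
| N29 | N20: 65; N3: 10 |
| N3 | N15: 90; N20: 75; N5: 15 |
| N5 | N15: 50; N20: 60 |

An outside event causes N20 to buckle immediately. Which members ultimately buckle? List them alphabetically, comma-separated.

N15, N18, N20, N23, N3

Round 1 — N20 buckles (initial).
  N15: +70 → 70 < 100
  N18: +65 → 65 ≥ 60
Round 2 — N18 buckles.
  N29: +80 → 80 < 110
  N3: +80 → 80 ≥ 80
Round 3 — N3 buckles.
  N15: +90 → 160 ≥ 100
  N5: +15 → 15 < 80
Round 4 — N15 buckles.
  N23: +80 → 80 ≥ 60
Round 5 — N23 buckles.
No further bucklings.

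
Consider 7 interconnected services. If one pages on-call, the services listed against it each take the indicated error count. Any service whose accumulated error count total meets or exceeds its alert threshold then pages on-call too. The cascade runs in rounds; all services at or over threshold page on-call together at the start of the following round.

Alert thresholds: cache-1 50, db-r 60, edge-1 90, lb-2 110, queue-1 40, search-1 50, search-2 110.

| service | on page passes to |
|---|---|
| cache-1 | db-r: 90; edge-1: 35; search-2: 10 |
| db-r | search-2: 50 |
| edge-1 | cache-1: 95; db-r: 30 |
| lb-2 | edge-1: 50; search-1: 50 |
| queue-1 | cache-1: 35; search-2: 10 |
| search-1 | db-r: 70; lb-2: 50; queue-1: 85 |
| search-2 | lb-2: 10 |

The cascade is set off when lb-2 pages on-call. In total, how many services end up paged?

4

Round 1 — lb-2 pages on-call (initial).
  edge-1: +50 → 50 < 90
  search-1: +50 → 50 ≥ 50
Round 2 — search-1 pages on-call.
  db-r: +70 → 70 ≥ 60
  queue-1: +85 → 85 ≥ 40
Round 3 — db-r, queue-1 page on-call.
  cache-1: +35 → 35 < 50
  search-2: +50+10 → 60 < 110
No further pages.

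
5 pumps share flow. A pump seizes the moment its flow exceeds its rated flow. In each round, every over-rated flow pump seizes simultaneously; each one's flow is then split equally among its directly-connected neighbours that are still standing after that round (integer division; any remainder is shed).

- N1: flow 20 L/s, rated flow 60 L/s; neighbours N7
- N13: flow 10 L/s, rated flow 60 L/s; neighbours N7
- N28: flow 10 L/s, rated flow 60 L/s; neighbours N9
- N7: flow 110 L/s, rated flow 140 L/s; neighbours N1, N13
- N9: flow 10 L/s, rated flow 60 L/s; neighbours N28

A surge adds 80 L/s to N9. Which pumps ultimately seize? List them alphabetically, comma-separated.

Round 1 — N9 at 90 > 60. N9 seizes.
  N9 sheds 90 L/s to N28: 90 each.
    N28: 10+90 = 100 > 60
Round 2 — N28 seizes.
  N28 sheds 100 L/s: no online neighbours, lost.
No further seizures.

N28, N9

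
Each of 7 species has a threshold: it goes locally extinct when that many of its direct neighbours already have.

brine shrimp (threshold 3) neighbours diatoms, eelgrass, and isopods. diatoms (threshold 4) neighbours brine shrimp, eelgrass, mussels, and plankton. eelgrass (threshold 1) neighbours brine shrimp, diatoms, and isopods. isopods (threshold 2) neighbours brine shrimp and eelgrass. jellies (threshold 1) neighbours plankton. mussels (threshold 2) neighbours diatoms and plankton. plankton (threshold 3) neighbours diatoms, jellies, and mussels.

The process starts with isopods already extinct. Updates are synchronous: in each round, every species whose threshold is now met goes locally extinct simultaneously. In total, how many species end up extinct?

Round 1 — isopods goes locally extinct (initial).
Round 2 — checking thresholds:
  brine shrimp: 1 of 3 neighbours < 3, not yet.
  eelgrass: 1 of 3 neighbours ≥ 1, goes locally extinct.
Round 3 — no new extinctions; cascade stops.

2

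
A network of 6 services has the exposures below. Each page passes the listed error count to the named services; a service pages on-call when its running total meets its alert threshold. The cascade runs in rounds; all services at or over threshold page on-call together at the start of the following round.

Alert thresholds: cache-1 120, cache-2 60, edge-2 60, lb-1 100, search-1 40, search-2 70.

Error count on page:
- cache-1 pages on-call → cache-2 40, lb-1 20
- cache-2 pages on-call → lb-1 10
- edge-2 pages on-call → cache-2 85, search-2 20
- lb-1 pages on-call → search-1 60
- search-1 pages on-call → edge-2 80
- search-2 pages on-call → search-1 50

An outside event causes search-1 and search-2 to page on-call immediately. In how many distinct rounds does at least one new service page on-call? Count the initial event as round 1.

Round 1 — search-1, search-2 page on-call (initial).
  edge-2: +80 → 80 ≥ 60
Round 2 — edge-2 pages on-call.
  cache-2: +85 → 85 ≥ 60
Round 3 — cache-2 pages on-call.
  lb-1: +10 → 10 < 100
No further pages.

3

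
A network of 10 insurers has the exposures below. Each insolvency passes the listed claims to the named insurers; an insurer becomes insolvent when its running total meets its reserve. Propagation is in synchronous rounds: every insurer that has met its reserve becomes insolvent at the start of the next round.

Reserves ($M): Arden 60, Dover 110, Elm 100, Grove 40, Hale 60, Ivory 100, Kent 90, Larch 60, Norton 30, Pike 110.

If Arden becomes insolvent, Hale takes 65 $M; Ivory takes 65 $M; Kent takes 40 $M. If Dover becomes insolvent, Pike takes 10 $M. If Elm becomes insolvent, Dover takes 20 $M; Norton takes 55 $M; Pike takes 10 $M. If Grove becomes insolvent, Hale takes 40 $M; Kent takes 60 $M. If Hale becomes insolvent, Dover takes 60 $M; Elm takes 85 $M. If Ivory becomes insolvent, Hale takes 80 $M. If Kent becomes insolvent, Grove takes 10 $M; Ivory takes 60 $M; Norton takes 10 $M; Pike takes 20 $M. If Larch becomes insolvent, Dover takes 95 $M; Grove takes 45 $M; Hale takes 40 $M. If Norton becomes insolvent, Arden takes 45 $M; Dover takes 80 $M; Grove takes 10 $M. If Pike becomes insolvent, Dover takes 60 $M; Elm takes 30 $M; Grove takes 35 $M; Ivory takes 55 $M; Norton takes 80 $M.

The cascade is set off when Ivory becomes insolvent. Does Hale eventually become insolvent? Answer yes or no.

Round 1 — Ivory becomes insolvent (initial).
  Hale: +80 → 80 ≥ 60
Round 2 — Hale becomes insolvent.
  Dover: +60 → 60 < 110
  Elm: +85 → 85 < 100
No further insolvencies.

yes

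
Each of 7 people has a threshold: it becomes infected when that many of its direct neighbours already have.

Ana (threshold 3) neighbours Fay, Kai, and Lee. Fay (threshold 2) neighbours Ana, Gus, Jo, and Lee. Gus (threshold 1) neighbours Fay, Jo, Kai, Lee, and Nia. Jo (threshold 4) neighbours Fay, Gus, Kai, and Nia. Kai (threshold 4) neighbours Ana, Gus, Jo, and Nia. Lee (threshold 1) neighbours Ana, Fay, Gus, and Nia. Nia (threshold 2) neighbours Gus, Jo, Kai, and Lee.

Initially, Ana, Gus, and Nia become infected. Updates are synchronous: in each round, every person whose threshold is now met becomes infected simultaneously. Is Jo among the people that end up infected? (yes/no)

no

Round 1 — Ana, Gus, Nia become infected (initial).
Round 2 — checking thresholds:
  Fay: 2 of 4 neighbours ≥ 2, becomes infected.
  Jo: 2 of 4 neighbours < 4, not yet.
  Kai: 3 of 4 neighbours < 4, not yet.
  Lee: 3 of 4 neighbours ≥ 1, becomes infected.
Round 3 — no new infections; cascade stops.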